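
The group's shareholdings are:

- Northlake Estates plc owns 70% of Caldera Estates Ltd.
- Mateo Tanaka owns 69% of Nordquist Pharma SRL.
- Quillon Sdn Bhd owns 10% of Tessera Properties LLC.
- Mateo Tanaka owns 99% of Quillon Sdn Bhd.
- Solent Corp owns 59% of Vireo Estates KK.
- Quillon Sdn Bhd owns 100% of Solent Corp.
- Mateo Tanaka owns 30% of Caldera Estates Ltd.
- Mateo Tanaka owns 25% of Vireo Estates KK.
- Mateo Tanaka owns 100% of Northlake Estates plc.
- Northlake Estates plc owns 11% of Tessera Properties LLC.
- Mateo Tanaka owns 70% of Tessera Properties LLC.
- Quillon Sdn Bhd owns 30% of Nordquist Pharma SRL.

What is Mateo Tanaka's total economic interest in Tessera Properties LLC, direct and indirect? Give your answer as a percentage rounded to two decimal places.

Mateo reaches Tessera along 3 paths.
Via Northlake: 100% × 11% = 11%.
Direct stake: 70% = 70%.
Via Quillon: 99% × 10% = 9.9%.
Total: 11% + 70% + 9.9% = 90.9%.
Rounded: 90.90%.

90.90%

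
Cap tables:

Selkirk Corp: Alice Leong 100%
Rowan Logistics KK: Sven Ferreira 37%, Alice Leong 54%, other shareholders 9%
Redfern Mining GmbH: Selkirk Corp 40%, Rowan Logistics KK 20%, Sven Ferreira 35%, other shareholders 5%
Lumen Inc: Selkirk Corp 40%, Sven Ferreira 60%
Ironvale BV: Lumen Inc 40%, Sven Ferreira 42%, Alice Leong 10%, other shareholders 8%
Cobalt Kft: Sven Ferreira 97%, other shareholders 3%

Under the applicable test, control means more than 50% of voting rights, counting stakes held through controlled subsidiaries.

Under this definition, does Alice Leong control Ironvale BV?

No

Alice holds 100% of Selkirk, so Alice controls Selkirk.
Alice holds 54% of Rowan, so Alice controls Rowan.
Selkirk and Rowan together hold 40% + 20% = 60% of Redfern, so Alice controls Redfern.
In Ironvale, Alice's side holds only 10%, not > 50%.
So Alice does not control Ironvale.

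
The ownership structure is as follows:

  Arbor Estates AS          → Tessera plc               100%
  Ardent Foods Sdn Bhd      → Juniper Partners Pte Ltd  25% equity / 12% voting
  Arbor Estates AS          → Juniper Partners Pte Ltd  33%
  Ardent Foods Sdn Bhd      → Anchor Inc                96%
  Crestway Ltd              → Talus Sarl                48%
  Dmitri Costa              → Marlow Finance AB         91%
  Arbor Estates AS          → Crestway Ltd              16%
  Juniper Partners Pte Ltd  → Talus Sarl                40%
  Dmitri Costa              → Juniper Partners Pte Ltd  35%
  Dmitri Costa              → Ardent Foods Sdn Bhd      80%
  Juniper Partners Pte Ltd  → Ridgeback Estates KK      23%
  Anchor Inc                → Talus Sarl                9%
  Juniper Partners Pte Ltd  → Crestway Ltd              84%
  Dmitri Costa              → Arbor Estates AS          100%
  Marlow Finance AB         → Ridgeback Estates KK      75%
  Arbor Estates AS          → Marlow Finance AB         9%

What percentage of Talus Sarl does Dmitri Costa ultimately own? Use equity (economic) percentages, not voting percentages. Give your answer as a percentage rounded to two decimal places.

Dmitri reaches Talus along 8 paths.
Via Ardent → Anchor: 80% × 96% × 9% = 6.912%.
Via Arbor → Crestway: 100% × 16% × 48% = 7.68%.
Via Juniper → Crestway: 35% × 84% × 48% = 14.112%.
Via Ardent → Juniper → Crestway: 80% × 25% × 84% × 48% = 8.064%.
Via Arbor → Juniper → Crestway: 100% × 33% × 84% × 48% = 13.3056%.
Via Juniper: 35% × 40% = 14%.
Via Ardent → Juniper: 80% × 25% × 40% = 8%.
Via Arbor → Juniper: 100% × 33% × 40% = 13.2%.
Total: 6.912% + 7.68% + 14.112% + 8.064% + 13.3056% + 14% + 8% + 13.2% = 85.2736%.
Rounded: 85.27%.

85.27%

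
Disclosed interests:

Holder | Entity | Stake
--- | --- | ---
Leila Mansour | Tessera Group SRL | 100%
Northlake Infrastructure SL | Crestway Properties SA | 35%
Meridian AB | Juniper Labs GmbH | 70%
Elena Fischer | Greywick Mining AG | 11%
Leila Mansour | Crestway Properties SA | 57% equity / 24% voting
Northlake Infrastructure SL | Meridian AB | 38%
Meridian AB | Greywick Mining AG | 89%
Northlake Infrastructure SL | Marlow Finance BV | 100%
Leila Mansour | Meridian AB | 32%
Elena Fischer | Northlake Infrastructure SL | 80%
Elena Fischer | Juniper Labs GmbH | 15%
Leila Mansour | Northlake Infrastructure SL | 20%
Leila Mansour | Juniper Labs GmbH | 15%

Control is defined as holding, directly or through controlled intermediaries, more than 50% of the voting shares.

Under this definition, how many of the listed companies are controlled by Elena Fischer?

2

Elena holds 80% of Northlake, so Elena controls Northlake.
Northlake holds 100% of Marlow, so Elena controls Marlow.
No other company's threshold is met.
Elena controls 2 companies.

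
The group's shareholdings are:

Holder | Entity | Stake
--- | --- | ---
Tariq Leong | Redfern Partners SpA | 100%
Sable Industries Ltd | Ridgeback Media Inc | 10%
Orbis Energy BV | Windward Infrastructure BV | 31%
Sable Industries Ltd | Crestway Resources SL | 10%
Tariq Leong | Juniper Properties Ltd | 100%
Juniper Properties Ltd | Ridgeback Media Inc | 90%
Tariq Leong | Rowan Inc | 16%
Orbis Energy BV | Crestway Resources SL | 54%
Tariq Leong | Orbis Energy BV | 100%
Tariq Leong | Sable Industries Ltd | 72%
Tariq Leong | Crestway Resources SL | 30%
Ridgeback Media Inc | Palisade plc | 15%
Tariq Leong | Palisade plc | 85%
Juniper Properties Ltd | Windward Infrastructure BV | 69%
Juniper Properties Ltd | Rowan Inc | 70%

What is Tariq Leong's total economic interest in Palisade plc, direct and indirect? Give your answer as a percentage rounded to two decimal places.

99.58%

Tariq reaches Palisade along 3 paths.
Direct stake: 85% = 85%.
Via Juniper → Ridgeback: 100% × 90% × 15% = 13.5%.
Via Sable → Ridgeback: 72% × 10% × 15% = 1.08%.
Total: 85% + 13.5% + 1.08% = 99.58%.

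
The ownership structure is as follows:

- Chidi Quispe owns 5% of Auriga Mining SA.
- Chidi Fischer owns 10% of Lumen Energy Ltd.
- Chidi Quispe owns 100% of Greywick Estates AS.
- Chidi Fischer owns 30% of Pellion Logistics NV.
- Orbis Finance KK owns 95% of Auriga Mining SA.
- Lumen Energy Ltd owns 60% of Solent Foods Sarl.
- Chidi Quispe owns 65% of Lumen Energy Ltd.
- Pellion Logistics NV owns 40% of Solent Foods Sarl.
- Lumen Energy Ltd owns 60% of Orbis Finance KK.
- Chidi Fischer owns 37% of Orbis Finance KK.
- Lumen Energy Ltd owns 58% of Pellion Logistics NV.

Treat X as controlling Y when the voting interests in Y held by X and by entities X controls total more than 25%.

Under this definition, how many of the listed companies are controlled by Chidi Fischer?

4

Chidi Fischer holds 37% of Orbis, so Chidi Fischer controls Orbis.
Chidi Fischer holds 30% of Pellion, so Chidi Fischer controls Pellion.
Orbis holds 95% of Auriga, so Chidi Fischer controls Auriga.
Pellion holds 40% of Solent, so Chidi Fischer controls Solent.
No other company's threshold is met.
Chidi Fischer controls 4 companies.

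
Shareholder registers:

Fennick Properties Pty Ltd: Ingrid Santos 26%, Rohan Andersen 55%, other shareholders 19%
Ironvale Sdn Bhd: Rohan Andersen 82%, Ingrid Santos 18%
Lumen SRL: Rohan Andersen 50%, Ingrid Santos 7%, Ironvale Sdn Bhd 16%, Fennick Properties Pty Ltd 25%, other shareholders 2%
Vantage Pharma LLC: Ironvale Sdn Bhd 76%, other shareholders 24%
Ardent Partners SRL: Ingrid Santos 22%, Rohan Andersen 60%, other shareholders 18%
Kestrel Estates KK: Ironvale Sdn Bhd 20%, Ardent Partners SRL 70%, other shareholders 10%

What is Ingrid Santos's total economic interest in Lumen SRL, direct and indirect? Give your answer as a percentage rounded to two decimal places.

Ingrid reaches Lumen along 3 paths.
Direct stake: 7% = 7%.
Via Ironvale: 18% × 16% = 2.88%.
Via Fennick: 26% × 25% = 6.5%.
Total: 7% + 2.88% + 6.5% = 16.38%.

16.38%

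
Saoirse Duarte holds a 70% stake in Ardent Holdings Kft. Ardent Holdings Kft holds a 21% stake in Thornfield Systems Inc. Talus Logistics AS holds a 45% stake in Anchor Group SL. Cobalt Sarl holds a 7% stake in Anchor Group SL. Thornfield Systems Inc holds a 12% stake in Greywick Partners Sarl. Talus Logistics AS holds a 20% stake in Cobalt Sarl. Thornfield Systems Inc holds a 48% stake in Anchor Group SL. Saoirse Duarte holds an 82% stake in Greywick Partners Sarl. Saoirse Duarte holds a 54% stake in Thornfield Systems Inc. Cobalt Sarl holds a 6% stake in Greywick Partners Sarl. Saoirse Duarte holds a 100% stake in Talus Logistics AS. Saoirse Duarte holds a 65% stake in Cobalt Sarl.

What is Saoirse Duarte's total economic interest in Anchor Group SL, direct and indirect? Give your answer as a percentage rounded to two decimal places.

Saoirse reaches Anchor along 5 paths.
Via Thornfield: 54% × 48% = 25.92%.
Via Ardent → Thornfield: 70% × 21% × 48% = 7.056%.
Via Talus: 100% × 45% = 45%.
Via Talus → Cobalt: 100% × 20% × 7% = 1.4%.
Via Cobalt: 65% × 7% = 4.55%.
Total: 25.92% + 7.056% + 45% + 1.4% + 4.55% = 83.926%.
Rounded: 83.93%.

83.93%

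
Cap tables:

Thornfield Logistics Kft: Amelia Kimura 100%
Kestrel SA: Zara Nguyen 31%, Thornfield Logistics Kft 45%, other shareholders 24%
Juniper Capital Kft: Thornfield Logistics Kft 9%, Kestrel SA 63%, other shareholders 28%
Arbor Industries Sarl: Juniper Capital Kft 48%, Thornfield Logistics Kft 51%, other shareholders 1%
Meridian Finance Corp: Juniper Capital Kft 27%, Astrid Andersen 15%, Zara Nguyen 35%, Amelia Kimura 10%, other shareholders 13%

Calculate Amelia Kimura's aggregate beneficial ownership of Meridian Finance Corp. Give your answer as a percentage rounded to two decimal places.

20.08%

Amelia reaches Meridian along 3 paths.
Via Thornfield → Juniper: 100% × 9% × 27% = 2.43%.
Via Thornfield → Kestrel → Juniper: 100% × 45% × 63% × 27% = 7.6545%.
Direct stake: 10% = 10%.
Total: 2.43% + 7.6545% + 10% = 20.0845%.
Rounded: 20.08%.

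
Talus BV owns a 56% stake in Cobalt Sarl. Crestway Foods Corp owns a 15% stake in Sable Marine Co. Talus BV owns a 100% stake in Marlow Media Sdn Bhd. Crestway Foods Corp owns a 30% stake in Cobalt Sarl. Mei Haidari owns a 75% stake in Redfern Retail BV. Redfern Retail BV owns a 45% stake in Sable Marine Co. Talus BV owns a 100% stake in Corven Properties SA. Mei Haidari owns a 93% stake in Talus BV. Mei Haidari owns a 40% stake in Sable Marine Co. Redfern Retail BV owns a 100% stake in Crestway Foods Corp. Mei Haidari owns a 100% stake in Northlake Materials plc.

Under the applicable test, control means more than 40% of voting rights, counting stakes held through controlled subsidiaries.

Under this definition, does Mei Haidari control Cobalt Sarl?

Mei holds 93% of Talus, so Mei controls Talus.
Mei holds 75% of Redfern, so Mei controls Redfern.
Redfern holds 100% of Crestway, so Mei controls Crestway.
Talus and Crestway together hold 56% + 30% = 86% of Cobalt, so Mei controls Cobalt.

Yes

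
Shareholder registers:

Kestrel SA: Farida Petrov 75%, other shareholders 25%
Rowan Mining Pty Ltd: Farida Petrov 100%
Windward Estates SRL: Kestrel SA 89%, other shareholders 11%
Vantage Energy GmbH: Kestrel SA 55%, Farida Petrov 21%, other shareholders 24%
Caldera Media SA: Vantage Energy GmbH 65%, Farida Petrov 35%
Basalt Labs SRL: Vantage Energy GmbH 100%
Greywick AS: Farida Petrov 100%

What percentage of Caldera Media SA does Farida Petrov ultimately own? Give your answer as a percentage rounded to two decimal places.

75.46%

Farida reaches Caldera along 3 paths.
Via Kestrel → Vantage: 75% × 55% × 65% = 26.8125%.
Via Vantage: 21% × 65% = 13.65%.
Direct stake: 35% = 35%.
Total: 26.8125% + 13.65% + 35% = 75.4625%.
Rounded: 75.46%.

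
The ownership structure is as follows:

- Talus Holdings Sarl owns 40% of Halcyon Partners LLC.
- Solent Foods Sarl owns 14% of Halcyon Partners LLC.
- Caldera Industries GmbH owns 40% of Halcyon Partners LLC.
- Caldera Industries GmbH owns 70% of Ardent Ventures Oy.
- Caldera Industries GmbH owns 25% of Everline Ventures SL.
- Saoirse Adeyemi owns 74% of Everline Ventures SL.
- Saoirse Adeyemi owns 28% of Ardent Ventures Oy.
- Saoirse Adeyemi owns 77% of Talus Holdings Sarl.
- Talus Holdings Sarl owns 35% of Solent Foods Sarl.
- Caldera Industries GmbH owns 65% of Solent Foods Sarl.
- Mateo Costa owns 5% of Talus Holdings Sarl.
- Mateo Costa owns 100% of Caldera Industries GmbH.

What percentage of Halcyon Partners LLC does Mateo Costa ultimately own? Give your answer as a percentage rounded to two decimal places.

51.35%

Mateo reaches Halcyon along 4 paths.
Via Talus: 5% × 40% = 2%.
Via Caldera: 100% × 40% = 40%.
Via Caldera → Solent: 100% × 65% × 14% = 9.1%.
Via Talus → Solent: 5% × 35% × 14% = 0.245%.
Total: 2% + 40% + 9.1% + 0.245% = 51.345%.
Rounded: 51.35%.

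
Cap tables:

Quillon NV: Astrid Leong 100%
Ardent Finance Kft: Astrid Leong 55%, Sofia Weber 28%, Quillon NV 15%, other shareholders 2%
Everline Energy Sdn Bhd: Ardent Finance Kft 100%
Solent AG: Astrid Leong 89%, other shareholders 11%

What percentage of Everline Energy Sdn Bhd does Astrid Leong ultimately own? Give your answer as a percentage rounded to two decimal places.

Astrid reaches Everline along 2 paths.
Via Ardent: 55% × 100% = 55%.
Via Quillon → Ardent: 100% × 15% × 100% = 15%.
Total: 55% + 15% = 70%.
Rounded: 70.00%.

70.00%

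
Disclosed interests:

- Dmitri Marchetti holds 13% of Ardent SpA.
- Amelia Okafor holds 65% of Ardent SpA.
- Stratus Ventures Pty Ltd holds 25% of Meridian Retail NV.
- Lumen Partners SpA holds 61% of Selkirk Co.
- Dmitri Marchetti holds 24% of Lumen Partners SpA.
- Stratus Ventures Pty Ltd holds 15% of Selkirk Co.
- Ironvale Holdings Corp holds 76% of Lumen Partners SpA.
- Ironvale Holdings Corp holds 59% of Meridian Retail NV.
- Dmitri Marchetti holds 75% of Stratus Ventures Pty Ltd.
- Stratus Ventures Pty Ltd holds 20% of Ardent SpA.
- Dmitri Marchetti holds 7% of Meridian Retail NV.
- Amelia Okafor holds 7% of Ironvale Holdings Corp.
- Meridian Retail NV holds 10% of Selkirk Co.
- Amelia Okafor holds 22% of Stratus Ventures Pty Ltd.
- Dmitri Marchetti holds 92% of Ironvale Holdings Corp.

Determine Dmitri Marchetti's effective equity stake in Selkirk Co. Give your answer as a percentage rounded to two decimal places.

76.54%

Dmitri reaches Selkirk along 6 paths.
Via Stratus → Meridian: 75% × 25% × 10% = 1.875%.
Via Ironvale → Meridian: 92% × 59% × 10% = 5.428%.
Via Meridian: 7% × 10% = 0.7%.
Via Lumen: 24% × 61% = 14.64%.
Via Ironvale → Lumen: 92% × 76% × 61% = 42.6512%.
Via Stratus: 75% × 15% = 11.25%.
Total: 1.875% + 5.428% + 0.7% + 14.64% + 42.6512% + 11.25% = 76.5442%.
Rounded: 76.54%.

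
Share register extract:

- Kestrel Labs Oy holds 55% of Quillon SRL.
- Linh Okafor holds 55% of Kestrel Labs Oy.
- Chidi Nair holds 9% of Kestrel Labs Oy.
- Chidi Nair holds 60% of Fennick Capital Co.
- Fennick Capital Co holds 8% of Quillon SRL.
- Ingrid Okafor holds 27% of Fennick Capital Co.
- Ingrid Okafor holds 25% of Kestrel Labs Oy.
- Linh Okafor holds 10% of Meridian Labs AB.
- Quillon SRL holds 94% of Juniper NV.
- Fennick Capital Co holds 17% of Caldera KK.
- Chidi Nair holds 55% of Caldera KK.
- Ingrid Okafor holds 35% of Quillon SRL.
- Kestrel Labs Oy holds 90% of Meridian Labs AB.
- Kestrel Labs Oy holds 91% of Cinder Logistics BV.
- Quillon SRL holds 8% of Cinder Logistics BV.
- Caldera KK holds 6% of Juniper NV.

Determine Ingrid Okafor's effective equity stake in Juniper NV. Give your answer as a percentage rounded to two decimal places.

48.13%

Ingrid reaches Juniper along 4 paths.
Via Kestrel → Quillon: 25% × 55% × 94% = 12.925%.
Via Fennick → Quillon: 27% × 8% × 94% = 2.0304%.
Via Quillon: 35% × 94% = 32.9%.
Via Fennick → Caldera: 27% × 17% × 6% = 0.2754%.
Total: 12.925% + 2.0304% + 32.9% + 0.2754% = 48.1308%.
Rounded: 48.13%.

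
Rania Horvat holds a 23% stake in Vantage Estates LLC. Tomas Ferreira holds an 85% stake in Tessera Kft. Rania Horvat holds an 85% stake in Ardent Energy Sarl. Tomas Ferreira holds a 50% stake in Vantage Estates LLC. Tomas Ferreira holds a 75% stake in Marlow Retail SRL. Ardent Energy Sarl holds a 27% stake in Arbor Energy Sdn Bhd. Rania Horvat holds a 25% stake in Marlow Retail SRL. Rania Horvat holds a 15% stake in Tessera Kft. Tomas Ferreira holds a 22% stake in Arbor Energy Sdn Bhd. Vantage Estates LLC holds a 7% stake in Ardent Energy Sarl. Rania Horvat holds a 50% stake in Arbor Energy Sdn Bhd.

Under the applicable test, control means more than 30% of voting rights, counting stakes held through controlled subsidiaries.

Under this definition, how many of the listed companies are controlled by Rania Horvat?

Rania holds 85% of Ardent, so Rania controls Ardent.
Rania and Ardent together hold 50% + 27% = 77% of Arbor, so Rania controls Arbor.
No other company's threshold is met.
Rania controls 2 companies.

2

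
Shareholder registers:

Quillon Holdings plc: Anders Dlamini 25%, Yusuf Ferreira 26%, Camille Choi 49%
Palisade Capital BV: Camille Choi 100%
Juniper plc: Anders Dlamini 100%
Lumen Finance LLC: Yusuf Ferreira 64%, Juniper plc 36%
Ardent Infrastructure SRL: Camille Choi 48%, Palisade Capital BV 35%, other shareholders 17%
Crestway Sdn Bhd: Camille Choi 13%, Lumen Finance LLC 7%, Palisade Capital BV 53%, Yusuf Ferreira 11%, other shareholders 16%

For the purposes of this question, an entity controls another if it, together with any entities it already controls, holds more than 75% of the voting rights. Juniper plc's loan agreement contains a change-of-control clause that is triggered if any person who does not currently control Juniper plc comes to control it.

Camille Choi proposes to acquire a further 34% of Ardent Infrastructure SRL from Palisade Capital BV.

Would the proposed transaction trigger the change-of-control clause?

The purchase adds only to Camille's holdings (Palisade's stake shrinks), so Camille is the only person who could newly come to control Juniper.
Camille holds 100% of Palisade, so Camille controls Palisade.
Camille and Palisade together hold 48% + 35% = 83% of Ardent, so Camille controls Ardent.
Neither Camille nor any entity Camille controls holds any voting interest in Juniper.
So before the transaction, Camille does not control Juniper.
After the purchase, Camille's direct stake in Ardent rises to 48% + 34% = 82%, and Palisade's stake falls to 1%.
Camille and Palisade together hold 82% + 1% = 83% of Ardent, so Camille controls Ardent.
After the transaction, neither Camille nor any entity Camille controls holds a voting interest in Juniper, so Camille still does not control it.
No new person acquires control, so the clause is not triggered.

No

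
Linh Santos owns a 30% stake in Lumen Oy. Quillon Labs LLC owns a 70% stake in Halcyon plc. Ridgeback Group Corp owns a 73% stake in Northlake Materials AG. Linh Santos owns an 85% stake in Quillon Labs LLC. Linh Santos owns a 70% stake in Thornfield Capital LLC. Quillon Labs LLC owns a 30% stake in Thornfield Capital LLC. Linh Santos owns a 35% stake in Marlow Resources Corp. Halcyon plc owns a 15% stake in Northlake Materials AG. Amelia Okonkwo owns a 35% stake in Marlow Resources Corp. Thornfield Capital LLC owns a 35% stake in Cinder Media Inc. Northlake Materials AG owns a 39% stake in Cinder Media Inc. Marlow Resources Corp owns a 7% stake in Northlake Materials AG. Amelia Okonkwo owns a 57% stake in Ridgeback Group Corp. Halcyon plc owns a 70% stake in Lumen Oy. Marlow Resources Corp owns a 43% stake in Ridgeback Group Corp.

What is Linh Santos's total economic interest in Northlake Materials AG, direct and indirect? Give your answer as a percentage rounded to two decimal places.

22.36%

Linh reaches Northlake along 3 paths.
Via Quillon → Halcyon: 85% × 70% × 15% = 8.925%.
Via Marlow → Ridgeback: 35% × 43% × 73% = 10.9865%.
Via Marlow: 35% × 7% = 2.45%.
Total: 8.925% + 10.9865% + 2.45% = 22.3615%.
Rounded: 22.36%.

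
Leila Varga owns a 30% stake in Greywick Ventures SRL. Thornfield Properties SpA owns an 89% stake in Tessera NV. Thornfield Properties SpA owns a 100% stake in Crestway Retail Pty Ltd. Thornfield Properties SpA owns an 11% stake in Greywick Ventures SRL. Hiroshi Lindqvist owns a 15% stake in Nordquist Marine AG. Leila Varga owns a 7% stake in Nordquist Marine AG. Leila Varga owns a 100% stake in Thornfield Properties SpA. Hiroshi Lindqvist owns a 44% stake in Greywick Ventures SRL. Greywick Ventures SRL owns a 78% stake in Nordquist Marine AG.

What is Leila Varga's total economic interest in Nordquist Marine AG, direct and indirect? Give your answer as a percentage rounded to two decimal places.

Leila reaches Nordquist along 3 paths.
Direct stake: 7% = 7%.
Via Greywick: 30% × 78% = 23.4%.
Via Thornfield → Greywick: 100% × 11% × 78% = 8.58%.
Total: 7% + 23.4% + 8.58% = 38.98%.

38.98%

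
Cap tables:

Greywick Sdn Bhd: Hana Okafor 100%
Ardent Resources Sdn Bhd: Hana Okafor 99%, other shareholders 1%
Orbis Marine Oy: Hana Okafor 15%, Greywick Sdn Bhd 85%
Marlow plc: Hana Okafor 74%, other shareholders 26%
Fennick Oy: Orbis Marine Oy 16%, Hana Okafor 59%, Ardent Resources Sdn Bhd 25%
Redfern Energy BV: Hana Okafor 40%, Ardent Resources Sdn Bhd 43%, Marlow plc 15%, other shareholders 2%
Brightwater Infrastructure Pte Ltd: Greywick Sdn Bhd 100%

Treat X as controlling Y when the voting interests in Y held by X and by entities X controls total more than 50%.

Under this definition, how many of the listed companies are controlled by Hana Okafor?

7

Hana holds 100% of Greywick, so Hana controls Greywick.
Hana holds 99% of Ardent, so Hana controls Ardent.
Hana and Greywick together hold 15% + 85% = 100% of Orbis, so Hana controls Orbis.
Hana holds 74% of Marlow, so Hana controls Marlow.
Orbis and Hana and Ardent together hold 16% + 59% + 25% = 100% of Fennick, so Hana controls Fennick.
Hana and Ardent and Marlow together hold 40% + 43% + 15% = 98% of Redfern, so Hana controls Redfern.
Greywick holds 100% of Brightwater, so Hana controls Brightwater.
Hana controls 7 companies.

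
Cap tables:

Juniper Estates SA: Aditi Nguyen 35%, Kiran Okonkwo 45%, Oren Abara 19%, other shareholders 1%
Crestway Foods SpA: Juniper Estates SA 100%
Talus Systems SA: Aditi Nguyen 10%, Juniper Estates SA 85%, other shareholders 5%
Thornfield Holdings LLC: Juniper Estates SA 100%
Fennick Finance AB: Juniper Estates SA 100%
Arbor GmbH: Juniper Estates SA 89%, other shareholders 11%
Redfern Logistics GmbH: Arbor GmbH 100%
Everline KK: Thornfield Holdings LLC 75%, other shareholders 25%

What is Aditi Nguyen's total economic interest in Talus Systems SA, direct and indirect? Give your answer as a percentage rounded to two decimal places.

39.75%

Aditi reaches Talus along 2 paths.
Direct stake: 10% = 10%.
Via Juniper: 35% × 85% = 29.75%.
Total: 10% + 29.75% = 39.75%.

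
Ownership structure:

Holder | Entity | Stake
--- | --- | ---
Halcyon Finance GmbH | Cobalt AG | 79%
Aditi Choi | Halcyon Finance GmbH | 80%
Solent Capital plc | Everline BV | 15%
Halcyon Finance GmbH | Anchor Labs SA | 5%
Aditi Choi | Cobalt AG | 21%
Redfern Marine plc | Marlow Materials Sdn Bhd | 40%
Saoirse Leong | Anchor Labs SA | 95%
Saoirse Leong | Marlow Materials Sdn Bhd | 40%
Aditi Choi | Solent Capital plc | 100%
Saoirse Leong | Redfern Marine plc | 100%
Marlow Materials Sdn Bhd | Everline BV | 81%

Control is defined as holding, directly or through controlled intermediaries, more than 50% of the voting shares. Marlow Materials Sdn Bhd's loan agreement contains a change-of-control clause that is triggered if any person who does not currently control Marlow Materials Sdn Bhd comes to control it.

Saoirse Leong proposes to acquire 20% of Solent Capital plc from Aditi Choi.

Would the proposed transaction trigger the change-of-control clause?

The purchase adds only to Saoirse's holdings (Aditi's stake shrinks), so Saoirse is the only person who could newly come to control Marlow.
Saoirse holds 100% of Redfern, so Saoirse controls Redfern.
Saoirse and Redfern together hold 40% + 40% = 80% of Marlow, so Saoirse controls Marlow.
So Saoirse already controls Marlow before the transaction.
After the purchase, Saoirse holds 20% of Solent directly, and Aditi's stake falls to 80%.
Saoirse controlled Marlow already, so this is not a new person acquiring control; every other person's position is unchanged or reduced.
No new person acquires control, so the clause is not triggered.

No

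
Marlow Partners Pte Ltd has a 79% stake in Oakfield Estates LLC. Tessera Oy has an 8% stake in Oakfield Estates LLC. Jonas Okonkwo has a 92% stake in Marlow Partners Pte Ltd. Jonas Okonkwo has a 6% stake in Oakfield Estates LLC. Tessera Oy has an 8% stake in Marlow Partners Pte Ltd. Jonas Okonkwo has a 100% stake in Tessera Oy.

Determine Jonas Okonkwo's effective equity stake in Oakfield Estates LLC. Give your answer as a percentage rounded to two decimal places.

Jonas reaches Oakfield along 4 paths.
Via Tessera → Marlow: 100% × 8% × 79% = 6.32%.
Via Marlow: 92% × 79% = 72.68%.
Via Tessera: 100% × 8% = 8%.
Direct stake: 6% = 6%.
Total: 6.32% + 72.68% + 8% + 6% = 93%.
Rounded: 93.00%.

93.00%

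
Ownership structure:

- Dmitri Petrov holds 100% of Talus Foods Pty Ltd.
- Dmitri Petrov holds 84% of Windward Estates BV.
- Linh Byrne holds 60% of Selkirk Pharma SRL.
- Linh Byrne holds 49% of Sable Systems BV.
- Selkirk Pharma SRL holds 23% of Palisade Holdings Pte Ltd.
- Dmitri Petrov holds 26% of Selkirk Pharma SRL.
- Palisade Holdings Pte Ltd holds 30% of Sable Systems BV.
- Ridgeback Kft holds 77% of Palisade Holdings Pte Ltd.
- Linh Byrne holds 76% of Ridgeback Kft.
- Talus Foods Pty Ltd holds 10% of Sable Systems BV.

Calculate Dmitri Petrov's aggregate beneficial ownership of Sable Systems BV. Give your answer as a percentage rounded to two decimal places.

Dmitri reaches Sable along 2 paths.
Via Selkirk → Palisade: 26% × 23% × 30% = 1.794%.
Via Talus: 100% × 10% = 10%.
Total: 1.794% + 10% = 11.794%.
Rounded: 11.79%.

11.79%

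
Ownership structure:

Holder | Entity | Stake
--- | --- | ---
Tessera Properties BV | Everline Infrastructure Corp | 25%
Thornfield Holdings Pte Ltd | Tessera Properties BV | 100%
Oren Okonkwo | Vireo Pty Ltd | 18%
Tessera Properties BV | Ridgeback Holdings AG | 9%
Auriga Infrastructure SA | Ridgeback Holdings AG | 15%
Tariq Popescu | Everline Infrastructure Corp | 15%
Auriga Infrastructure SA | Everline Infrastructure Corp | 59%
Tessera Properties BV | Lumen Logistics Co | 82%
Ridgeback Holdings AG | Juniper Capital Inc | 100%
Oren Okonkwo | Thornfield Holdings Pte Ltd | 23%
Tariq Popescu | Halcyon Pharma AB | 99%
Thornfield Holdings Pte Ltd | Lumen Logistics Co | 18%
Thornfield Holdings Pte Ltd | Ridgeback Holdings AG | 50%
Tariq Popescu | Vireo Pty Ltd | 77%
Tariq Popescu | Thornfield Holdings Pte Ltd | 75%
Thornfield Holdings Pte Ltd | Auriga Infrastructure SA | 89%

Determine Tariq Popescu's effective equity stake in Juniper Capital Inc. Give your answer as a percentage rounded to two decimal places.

54.26%

Tariq reaches Juniper along 3 paths.
Via Thornfield → Ridgeback: 75% × 50% × 100% = 37.5%.
Via Thornfield → Tessera → Ridgeback: 75% × 100% × 9% × 100% = 6.75%.
Via Thornfield → Auriga → Ridgeback: 75% × 89% × 15% × 100% = 10.0125%.
Total: 37.5% + 6.75% + 10.0125% = 54.2625%.
Rounded: 54.26%.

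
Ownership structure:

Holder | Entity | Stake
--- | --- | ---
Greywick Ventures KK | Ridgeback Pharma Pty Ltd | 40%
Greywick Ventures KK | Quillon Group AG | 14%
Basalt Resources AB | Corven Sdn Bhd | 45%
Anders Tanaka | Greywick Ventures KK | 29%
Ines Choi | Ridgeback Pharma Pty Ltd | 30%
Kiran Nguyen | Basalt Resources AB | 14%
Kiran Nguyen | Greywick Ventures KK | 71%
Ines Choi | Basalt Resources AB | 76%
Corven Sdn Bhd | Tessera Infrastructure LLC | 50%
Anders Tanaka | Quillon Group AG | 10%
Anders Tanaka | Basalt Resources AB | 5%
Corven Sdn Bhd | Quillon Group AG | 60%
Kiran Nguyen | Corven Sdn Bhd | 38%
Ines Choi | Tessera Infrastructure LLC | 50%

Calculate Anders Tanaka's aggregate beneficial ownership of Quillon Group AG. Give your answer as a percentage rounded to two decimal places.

15.41%

Anders reaches Quillon along 3 paths.
Via Greywick: 29% × 14% = 4.06%.
Via Basalt → Corven: 5% × 45% × 60% = 1.35%.
Direct stake: 10% = 10%.
Total: 4.06% + 1.35% + 10% = 15.41%.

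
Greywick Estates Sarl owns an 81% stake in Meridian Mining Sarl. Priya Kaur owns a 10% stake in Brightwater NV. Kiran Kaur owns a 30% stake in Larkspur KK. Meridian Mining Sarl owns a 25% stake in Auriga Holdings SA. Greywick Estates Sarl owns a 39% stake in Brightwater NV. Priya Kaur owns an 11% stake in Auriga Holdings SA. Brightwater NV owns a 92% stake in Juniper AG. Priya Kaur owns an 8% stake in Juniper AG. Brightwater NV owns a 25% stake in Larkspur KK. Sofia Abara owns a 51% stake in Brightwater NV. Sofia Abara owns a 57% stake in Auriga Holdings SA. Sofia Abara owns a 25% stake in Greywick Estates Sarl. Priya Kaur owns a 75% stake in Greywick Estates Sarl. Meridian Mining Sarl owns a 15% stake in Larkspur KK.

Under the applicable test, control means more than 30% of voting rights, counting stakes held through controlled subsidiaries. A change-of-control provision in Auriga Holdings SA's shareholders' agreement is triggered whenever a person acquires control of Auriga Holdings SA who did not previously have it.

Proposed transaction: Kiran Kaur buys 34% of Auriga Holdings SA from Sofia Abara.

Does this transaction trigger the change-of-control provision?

Yes

The purchase adds only to Kiran's holdings (Sofia's stake shrinks), so Kiran is the only person who could newly come to control Auriga.
Kiran's largest direct stake is 30% in Larkspur, which does not meet the threshold, so Kiran controls no company.
Neither Kiran nor any entity Kiran controls holds any voting interest in Auriga.
So before the transaction, Kiran does not control Auriga.
After the purchase, Kiran holds 34% of Auriga directly, and Sofia's stake falls to 23%.
Kiran holds 34% of Auriga, so Kiran controls Auriga.
Kiran did not control Auriga before and does after, so the clause is triggered.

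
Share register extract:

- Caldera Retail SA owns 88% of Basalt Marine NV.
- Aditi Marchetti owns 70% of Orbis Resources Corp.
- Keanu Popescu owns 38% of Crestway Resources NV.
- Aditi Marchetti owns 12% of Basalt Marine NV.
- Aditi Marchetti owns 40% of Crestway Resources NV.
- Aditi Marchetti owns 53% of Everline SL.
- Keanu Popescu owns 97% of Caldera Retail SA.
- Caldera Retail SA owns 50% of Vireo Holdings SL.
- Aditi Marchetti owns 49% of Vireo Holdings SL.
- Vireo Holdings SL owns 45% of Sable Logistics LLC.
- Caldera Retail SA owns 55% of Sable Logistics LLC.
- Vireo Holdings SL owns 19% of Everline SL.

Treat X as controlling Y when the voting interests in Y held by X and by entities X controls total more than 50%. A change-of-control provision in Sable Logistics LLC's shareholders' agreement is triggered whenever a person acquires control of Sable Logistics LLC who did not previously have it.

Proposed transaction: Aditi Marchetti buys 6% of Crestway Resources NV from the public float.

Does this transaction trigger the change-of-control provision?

No

The purchase changes only Aditi's holdings, so Aditi is the only person who could newly come to control Sable.
Aditi holds 70% of Orbis, so Aditi controls Orbis.
Aditi holds 53% of Everline, so Aditi controls Everline.
Neither Aditi nor any entity Aditi controls holds any voting interest in Sable.
So before the transaction, Aditi does not control Sable.
After the purchase, Aditi's direct stake in Crestway rises to 40% + 6% = 46%.
Aditi's side now holds 46% of Crestway, not > 50%, so Aditi still does not control Crestway.
After the transaction, neither Aditi nor any entity Aditi controls holds a voting interest in Sable, so Aditi still does not control it.
No new person acquires control, so the clause is not triggered.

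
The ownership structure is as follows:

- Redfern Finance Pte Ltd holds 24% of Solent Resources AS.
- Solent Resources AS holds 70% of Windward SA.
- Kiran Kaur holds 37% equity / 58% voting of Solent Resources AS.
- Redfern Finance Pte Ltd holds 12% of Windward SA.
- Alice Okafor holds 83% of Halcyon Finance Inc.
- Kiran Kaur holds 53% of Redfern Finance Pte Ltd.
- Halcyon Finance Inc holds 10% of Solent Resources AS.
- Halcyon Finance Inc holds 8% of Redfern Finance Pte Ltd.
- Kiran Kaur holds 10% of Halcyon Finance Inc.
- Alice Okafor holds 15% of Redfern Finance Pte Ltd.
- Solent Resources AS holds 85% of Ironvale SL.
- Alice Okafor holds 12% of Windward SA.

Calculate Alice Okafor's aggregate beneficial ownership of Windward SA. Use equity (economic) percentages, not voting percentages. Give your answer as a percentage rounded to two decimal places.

Alice reaches Windward along 6 paths.
Via Halcyon → Solent: 83% × 10% × 70% = 5.81%.
Via Halcyon → Redfern → Solent: 83% × 8% × 24% × 70% = 1.11552%.
Via Redfern → Solent: 15% × 24% × 70% = 2.52%.
Direct stake: 12% = 12%.
Via Halcyon → Redfern: 83% × 8% × 12% = 0.7968%.
Via Redfern: 15% × 12% = 1.8%.
Total: 5.81% + 1.11552% + 2.52% + 12% + 0.7968% + 1.8% = 24.04232%.
Rounded: 24.04%.

24.04%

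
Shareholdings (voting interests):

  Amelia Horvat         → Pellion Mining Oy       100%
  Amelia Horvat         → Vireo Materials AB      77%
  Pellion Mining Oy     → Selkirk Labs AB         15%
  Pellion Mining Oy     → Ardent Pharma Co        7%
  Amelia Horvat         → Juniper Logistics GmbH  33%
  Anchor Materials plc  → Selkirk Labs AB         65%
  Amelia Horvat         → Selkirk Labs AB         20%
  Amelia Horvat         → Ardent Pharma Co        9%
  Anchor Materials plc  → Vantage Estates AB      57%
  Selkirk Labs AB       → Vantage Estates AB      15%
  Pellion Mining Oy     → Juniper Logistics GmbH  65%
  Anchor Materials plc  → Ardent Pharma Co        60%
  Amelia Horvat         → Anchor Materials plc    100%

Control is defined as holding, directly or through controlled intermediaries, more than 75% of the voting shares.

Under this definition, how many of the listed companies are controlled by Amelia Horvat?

Amelia holds 100% of Pellion, so Amelia controls Pellion.
Amelia holds 77% of Vireo, so Amelia controls Vireo.
Amelia holds 100% of Anchor, so Amelia controls Anchor.
Amelia and Pellion and Anchor together hold 20% + 15% + 65% = 100% of Selkirk, so Amelia controls Selkirk.
Pellion and Anchor and Amelia together hold 7% + 60% + 9% = 76% of Ardent, so Amelia controls Ardent.
Pellion and Amelia together hold 65% + 33% = 98% of Juniper, so Amelia controls Juniper.
No other company's threshold is met.
Amelia controls 6 companies.

6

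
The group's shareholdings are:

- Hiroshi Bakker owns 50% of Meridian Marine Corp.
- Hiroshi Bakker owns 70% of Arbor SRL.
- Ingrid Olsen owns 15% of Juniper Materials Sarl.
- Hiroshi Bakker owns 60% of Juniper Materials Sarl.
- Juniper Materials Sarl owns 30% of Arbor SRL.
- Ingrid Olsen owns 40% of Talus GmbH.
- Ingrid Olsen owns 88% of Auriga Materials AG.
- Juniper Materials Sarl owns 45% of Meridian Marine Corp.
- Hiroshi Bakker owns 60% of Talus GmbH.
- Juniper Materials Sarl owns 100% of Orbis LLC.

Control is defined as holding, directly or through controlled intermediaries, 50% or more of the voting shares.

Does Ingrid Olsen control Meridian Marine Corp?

No

Ingrid holds 88% of Auriga, so Ingrid controls Auriga.
Neither Ingrid nor any entity Ingrid controls holds any voting interest in Meridian.
So Ingrid does not control Meridian.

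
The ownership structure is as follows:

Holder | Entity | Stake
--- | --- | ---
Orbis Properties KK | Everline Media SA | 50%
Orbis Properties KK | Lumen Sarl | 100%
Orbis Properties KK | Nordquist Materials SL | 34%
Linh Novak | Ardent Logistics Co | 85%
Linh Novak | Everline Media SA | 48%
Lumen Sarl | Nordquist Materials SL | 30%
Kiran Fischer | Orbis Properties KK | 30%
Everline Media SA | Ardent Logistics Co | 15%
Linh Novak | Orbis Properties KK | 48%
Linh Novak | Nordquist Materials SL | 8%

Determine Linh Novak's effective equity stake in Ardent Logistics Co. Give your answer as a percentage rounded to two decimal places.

Linh reaches Ardent along 3 paths.
Direct stake: 85% = 85%.
Via Orbis → Everline: 48% × 50% × 15% = 3.6%.
Via Everline: 48% × 15% = 7.2%.
Total: 85% + 3.6% + 7.2% = 95.8%.
Rounded: 95.80%.

95.80%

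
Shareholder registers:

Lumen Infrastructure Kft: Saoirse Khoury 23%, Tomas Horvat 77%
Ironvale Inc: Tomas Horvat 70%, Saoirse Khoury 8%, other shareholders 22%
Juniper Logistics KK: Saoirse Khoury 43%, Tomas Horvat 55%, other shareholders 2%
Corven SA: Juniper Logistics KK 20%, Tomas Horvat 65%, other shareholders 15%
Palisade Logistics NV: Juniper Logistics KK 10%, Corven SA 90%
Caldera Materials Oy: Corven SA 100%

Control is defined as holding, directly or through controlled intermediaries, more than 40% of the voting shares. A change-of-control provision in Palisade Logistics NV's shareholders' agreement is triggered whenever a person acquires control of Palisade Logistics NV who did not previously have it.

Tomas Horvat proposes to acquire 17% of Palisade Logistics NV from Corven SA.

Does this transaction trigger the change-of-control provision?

The purchase adds only to Tomas's holdings (Corven's stake shrinks), so Tomas is the only person who could newly come to control Palisade.
Tomas holds 55% of Juniper, so Tomas controls Juniper.
Juniper and Tomas together hold 20% + 65% = 85% of Corven, so Tomas controls Corven.
Juniper and Corven together hold 10% + 90% = 100% of Palisade, so Tomas controls Palisade.
So Tomas already controls Palisade before the transaction.
After the purchase, Tomas holds 17% of Palisade directly, and Corven's stake falls to 73%.
Tomas controlled Palisade already, so this is not a new person acquiring control; every other person's position is unchanged or reduced.
No new person acquires control, so the clause is not triggered.

No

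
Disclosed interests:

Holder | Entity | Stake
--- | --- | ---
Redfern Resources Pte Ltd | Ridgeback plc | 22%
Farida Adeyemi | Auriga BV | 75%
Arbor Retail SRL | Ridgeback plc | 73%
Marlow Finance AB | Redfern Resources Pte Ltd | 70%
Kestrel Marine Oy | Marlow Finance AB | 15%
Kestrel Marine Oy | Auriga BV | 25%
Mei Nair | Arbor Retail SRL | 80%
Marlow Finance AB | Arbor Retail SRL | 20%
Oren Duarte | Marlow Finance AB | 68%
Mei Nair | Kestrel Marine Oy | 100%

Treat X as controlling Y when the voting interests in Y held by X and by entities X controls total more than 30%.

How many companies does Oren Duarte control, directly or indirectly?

Oren holds 68% of Marlow, so Oren controls Marlow.
Marlow holds 70% of Redfern, so Oren controls Redfern.
No other company's threshold is met.
Oren controls 2 companies.

2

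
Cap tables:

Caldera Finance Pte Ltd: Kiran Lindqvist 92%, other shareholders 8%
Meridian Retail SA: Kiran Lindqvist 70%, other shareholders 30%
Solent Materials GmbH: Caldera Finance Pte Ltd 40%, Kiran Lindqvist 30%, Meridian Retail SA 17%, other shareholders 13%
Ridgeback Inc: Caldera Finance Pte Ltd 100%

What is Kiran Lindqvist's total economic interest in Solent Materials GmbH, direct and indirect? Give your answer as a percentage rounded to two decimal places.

Kiran reaches Solent along 3 paths.
Via Caldera: 92% × 40% = 36.8%.
Direct stake: 30% = 30%.
Via Meridian: 70% × 17% = 11.9%.
Total: 36.8% + 30% + 11.9% = 78.7%.
Rounded: 78.70%.

78.70%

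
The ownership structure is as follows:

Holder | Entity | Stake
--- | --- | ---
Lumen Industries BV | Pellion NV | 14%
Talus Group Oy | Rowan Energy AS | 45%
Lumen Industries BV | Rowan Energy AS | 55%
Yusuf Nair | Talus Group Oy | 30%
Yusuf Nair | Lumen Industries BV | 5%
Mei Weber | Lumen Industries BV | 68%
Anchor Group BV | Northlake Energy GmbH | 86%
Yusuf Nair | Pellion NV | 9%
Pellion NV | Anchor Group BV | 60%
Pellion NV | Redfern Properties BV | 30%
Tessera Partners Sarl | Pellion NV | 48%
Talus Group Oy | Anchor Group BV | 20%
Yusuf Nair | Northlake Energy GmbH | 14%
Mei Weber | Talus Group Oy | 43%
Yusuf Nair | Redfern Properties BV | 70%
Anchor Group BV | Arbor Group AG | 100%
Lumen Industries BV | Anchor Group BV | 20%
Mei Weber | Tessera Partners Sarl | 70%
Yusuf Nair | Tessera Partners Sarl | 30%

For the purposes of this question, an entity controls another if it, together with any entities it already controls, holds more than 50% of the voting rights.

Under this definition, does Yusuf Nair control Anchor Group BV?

No

Yusuf holds 70% of Redfern, so Yusuf controls Redfern.
Neither Yusuf nor any entity Yusuf controls holds any voting interest in Anchor.
So Yusuf does not control Anchor.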